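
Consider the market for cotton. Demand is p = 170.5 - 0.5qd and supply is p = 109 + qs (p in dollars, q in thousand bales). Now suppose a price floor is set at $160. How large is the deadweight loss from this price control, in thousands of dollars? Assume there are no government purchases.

300

Rearranging demand gives qd = 341 - 2p; rearranging supply gives qs = p - 109. In a free market, 341 - 2p = p - 109 gives the equilibrium p* = 150, q* = 41.
The floor of 160 is above the equilibrium price 150, so it binds.
At p = 160: qd = 341 - 2·160 = 21 and qs = 160 - 109 = 51.
Quantity traded falls to 21. At q = 21 the demand price is (341 - 21)/2 = 160 and the supply price is 109 + 21 = 130.
Deadweight loss = ½ · (160 - 130) · (41 - 21) = ½ · 30 · 20 = 300.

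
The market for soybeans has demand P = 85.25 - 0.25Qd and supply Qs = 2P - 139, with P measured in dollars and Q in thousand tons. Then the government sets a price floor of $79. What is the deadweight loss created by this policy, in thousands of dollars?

Rearranging demand gives Qd = 341 - 4P. Without the control the market clears where 341 - 4P = 2P - 139, i.e. P* = 80 and Q* = 21.
The floor of 79 is below the equilibrium price 80, so it is not binding; the market clears at P* = 80, Q* = 21.
Since the control does not bind, no trades are prevented and deadweight loss is zero.

0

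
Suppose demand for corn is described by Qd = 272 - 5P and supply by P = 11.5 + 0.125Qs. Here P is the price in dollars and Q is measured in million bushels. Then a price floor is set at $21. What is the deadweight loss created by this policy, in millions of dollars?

Rearranging supply gives Qs = 8P - 92. In a free market, 272 - 5P = 8P - 92 gives the equilibrium P* = 28, Q* = 132.
The floor of 21 is below the equilibrium price 28, so it is not binding; the market clears at P* = 28, Q* = 132.
Since the control does not bind, no trades are prevented and deadweight loss is zero.

0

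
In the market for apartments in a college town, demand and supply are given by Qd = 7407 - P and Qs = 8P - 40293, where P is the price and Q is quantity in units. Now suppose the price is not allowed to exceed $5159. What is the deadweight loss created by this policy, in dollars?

715716

Setting quantity demanded equal to quantity supplied, 7407 - P = 8P - 40293, gives P* = 5300 and Q* = 2107.
The ceiling of 5159 is below the equilibrium price 5300, so it binds.
At P = 5159: Qd = 7407 - 5159 = 2248 and Qs = 8·5159 - 40293 = 979.
Quantity traded falls to 979. At Q = 979 the demand price is 7407 - 979 = 6428 and the supply price is (40293 + 979)/8 = 5159.
Deadweight loss = ½ · (6428 - 5159) · (2107 - 979) = ½ · 1269 · 1128 = 715716.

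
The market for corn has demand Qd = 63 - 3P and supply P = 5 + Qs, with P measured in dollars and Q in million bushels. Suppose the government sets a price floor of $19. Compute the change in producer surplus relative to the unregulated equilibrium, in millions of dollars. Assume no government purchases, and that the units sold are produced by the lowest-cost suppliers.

-6

Rearranging supply gives Qs = P - 5. Without the control the market clears where 63 - 3P = P - 5, i.e. P* = 17 and Q* = 12.
Because the floor (19) lies above the market-clearing price, it is binding.
At P = 19: Qd = 63 - 3·19 = 6 and Qs = 19 - 5 = 14.
Producer surplus without the control is ½ · (17 - 5) · 12 = 72.
With the floor, 6 units are sold at 19. The supply price at Q = 6 is 11, so PS = ½ · [(19 - 5) + (19 - 11)] · 6 = 66.
Change in producer surplus = 66 - 72 = -6.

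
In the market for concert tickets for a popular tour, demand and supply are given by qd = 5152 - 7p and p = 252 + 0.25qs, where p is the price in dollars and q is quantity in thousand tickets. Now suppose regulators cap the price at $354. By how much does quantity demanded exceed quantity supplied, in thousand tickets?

Rearranging supply gives qs = 4p - 1008. Setting quantity demanded equal to quantity supplied, 5152 - 7p = 4p - 1008, gives p* = 560 and q* = 1232.
Because the ceiling (354) lies below the market-clearing price, it is binding.
At p = 354: qd = 5152 - 7·354 = 2674 and qs = 4·354 - 1008 = 408.
Shortage = qd - qs = 2674 - 408 = 2266.

2266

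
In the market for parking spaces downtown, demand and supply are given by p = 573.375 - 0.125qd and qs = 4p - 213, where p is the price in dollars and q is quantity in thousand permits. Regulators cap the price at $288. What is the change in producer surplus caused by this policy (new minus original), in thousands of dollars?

Rearranging demand gives qd = 4587 - 8p. Equilibrium: 4587 - 8p = 4p - 213, so 4800 = 12p and p* = 400, q* = 1387.
The ceiling of 288 is below the equilibrium price 400, so it binds.
At p = 288: qd = 4587 - 8·288 = 2283 and qs = 4·288 - 213 = 939.
Producer surplus without the control is ½ · (400 - 53.25) · 1387 = 240471.125.
With the ceiling, producers sell 939 units at 288, so PS = ½ · (288 - 53.25) · 939 = 110215.125.
Change in producer surplus = 110215.125 - 240471.125 = -130256.

-130256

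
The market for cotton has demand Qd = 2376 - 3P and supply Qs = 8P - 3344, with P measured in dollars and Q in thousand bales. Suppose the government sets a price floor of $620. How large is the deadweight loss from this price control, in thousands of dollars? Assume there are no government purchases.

In a free market, 2376 - 3P = 8P - 3344 gives the equilibrium P* = 520, Q* = 816.
Because the floor (620) lies above the market-clearing price, it is binding.
At P = 620: Qd = 2376 - 3·620 = 516 and Qs = 8·620 - 3344 = 1616.
Quantity traded falls to 516. At Q = 516 the demand price is (2376 - 516)/3 = 620 and the supply price is (3344 + 516)/8 = 482.5.
Deadweight loss = ½ · (620 - 482.5) · (816 - 516) = ½ · 137.5 · 300 = 20625.

20625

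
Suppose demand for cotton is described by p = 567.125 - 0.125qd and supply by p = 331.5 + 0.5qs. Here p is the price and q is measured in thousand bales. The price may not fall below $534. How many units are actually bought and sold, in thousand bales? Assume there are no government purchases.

265

Rearranging demand gives qd = 4537 - 8p; rearranging supply gives qs = 2p - 663. Setting quantity demanded equal to quantity supplied, 4537 - 8p = 2p - 663, gives p* = 520 and q* = 377.
The floor of 534 is above the equilibrium price 520, so it binds.
At p = 534: qd = 4537 - 8·534 = 265 and qs = 2·534 - 663 = 405.
The quantity actually transacted is the short side, demand: 265.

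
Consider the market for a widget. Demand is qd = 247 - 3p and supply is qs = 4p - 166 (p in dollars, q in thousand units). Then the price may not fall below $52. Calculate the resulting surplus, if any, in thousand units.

Equilibrium: 247 - 3p = 4p - 166, so 413 = 7p and p* = 59, q* = 70.
Since 52 is below p* = 59, the floor does not bind and the free-market outcome prevails.
Since the control does not bind, there is no surplus.

0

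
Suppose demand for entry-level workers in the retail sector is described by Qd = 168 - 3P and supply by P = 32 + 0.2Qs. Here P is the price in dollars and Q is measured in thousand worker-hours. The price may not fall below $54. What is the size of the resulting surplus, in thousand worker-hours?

104

Rearranging supply gives Qs = 5P - 160. Without the control the market clears where 168 - 3P = 5P - 160, i.e. P* = 41 and Q* = 45.
The floor of 54 is above the equilibrium price 41, so it binds.
At P = 54: Qd = 168 - 3·54 = 6 and Qs = 5·54 - 160 = 110.
Surplus = Qs - Qd = 110 - 6 = 104.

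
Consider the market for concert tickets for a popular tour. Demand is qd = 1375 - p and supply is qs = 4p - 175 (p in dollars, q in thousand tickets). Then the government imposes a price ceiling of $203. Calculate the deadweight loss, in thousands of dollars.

Without the control the market clears where 1375 - p = 4p - 175, i.e. p* = 310 and q* = 1065.
Because the ceiling (203) lies below the market-clearing price, it is binding.
At p = 203: qd = 1375 - 203 = 1172 and qs = 4·203 - 175 = 637.
Quantity traded falls to 637. At q = 637 the demand price is 1375 - 637 = 738 and the supply price is (175 + 637)/4 = 203.
Deadweight loss = ½ · (738 - 203) · (1065 - 637) = ½ · 535 · 428 = 114490.

114490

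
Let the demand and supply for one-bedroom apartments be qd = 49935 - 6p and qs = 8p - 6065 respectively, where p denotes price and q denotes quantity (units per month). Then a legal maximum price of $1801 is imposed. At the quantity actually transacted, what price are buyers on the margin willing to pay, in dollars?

Setting quantity demanded equal to quantity supplied, 49935 - 6p = 8p - 6065, gives p* = 4000 and q* = 25935.
Since 1801 < 4000, the ceiling is binding.
At p = 1801: qd = 49935 - 6·1801 = 39129 and qs = 8·1801 - 6065 = 8343.
Only 8343 units reach the market. On the demand curve, the marginal buyer's willingness to pay at q = 8343 is (49935 - 8343)/6 = 6932.

6932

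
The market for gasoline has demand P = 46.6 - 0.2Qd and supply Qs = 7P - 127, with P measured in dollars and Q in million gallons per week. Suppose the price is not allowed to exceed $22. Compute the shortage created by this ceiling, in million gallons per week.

96

Rearranging demand gives Qd = 233 - 5P. Setting quantity demanded equal to quantity supplied, 233 - 5P = 7P - 127, gives P* = 30 and Q* = 83.
Because the ceiling (22) lies below the market-clearing price, it is binding.
At P = 22: Qd = 233 - 5·22 = 123 and Qs = 7·22 - 127 = 27.
Shortage = Qd - Qs = 123 - 27 = 96.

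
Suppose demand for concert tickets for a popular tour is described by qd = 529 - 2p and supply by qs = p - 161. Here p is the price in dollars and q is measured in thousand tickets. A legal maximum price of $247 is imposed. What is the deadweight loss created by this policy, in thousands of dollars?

Without the control the market clears where 529 - 2p = p - 161, i.e. p* = 230 and q* = 69.
The ceiling of 247 is above the equilibrium price 230, so it is not binding; the market clears at p* = 230, q* = 69.
Since the control does not bind, no trades are prevented and deadweight loss is zero.

0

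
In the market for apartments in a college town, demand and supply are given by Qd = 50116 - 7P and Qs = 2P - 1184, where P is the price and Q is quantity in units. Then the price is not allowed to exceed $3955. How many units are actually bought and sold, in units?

In a free market, 50116 - 7P = 2P - 1184 gives the equilibrium P* = 5700, Q* = 10216.
Because the ceiling (3955) lies below the market-clearing price, it is binding.
At P = 3955: Qd = 50116 - 7·3955 = 22431 and Qs = 2·3955 - 1184 = 6726.
The quantity actually transacted is the short side, supply: 6726.

6726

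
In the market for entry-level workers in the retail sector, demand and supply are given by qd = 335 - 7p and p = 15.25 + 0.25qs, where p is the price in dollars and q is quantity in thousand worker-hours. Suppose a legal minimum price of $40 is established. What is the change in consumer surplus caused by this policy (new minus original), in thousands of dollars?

-276

Rearranging supply gives qs = 4p - 61. Setting quantity demanded equal to quantity supplied, 335 - 7p = 4p - 61, gives p* = 36 and q* = 83.
The floor of 40 is above the equilibrium price 36, so it binds.
At p = 40: qd = 335 - 7·40 = 55 and qs = 4·40 - 61 = 99.
Consumer surplus without the control is ½ · (335/7 - 36) · 83 = 6889/14.
With the floor, consumers buy 55 units at 40, so CS = ½ · (335/7 - 40) · 55 = 3025/14.
Change in consumer surplus = 3025/14 - 6889/14 = -276.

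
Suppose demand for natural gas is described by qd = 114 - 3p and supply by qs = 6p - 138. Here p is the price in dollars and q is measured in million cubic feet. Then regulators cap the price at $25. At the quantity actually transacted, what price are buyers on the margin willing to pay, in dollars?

Setting quantity demanded equal to quantity supplied, 114 - 3p = 6p - 138, gives p* = 28 and q* = 30.
The ceiling of 25 is below the equilibrium price 28, so it binds.
At p = 25: qd = 114 - 3·25 = 39 and qs = 6·25 - 138 = 12.
Only 12 units reach the market. On the demand curve, the marginal buyer's willingness to pay at q = 12 is (114 - 12)/3 = 34.

34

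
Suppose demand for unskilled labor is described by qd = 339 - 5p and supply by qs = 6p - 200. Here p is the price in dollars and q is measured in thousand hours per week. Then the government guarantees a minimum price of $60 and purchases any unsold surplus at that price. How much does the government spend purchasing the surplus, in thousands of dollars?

In a free market, 339 - 5p = 6p - 200 gives the equilibrium p* = 49, q* = 94.
Since 60 > 49, the floor is binding.
At p = 60: qd = 339 - 5·60 = 39 and qs = 6·60 - 200 = 160.
Surplus = qs - qd = 121.
Government expenditure = surplus × support price = 121 × 60 = 7260.

7260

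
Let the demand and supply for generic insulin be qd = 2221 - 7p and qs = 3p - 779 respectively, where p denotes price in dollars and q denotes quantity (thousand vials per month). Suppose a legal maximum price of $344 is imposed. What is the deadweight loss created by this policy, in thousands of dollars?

Setting quantity demanded equal to quantity supplied, 2221 - 7p = 3p - 779, gives p* = 300 and q* = 121.
The ceiling of 344 is above the equilibrium price 300, so it is not binding; the market clears at p* = 300, q* = 121.
Since the control does not bind, no trades are prevented and deadweight loss is zero.

0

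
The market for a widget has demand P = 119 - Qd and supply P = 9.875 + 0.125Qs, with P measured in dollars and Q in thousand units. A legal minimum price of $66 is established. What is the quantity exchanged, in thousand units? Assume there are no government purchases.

53

Rearranging demand gives Qd = 119 - P; rearranging supply gives Qs = 8P - 79. Setting quantity demanded equal to quantity supplied, 119 - P = 8P - 79, gives P* = 22 and Q* = 97.
Because the floor (66) lies above the market-clearing price, it is binding.
At P = 66: Qd = 119 - 66 = 53 and Qs = 8·66 - 79 = 449.
The quantity actually transacted is the short side, demand: 53.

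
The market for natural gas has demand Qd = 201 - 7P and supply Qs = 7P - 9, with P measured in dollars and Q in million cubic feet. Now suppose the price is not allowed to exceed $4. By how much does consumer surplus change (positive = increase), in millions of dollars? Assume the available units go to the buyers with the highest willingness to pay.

-214.5

Setting quantity demanded equal to quantity supplied, 201 - 7P = 7P - 9, gives P* = 15 and Q* = 96.
Because the ceiling (4) lies below the market-clearing price, it is binding.
At P = 4: Qd = 201 - 7·4 = 173 and Qs = 7·4 - 9 = 19.
Consumer surplus without the control is ½ · (201/7 - 15) · 96 = 4608/7.
With the ceiling, 19 units are sold at 4 (assume they go to the highest-value buyers). The demand price at Q = 19 is 26, so CS = ½ · [(201/7 - 4) + (26 - 4)] · 19 = 6213/14.
Change in consumer surplus = 6213/14 - 4608/7 = -214.5.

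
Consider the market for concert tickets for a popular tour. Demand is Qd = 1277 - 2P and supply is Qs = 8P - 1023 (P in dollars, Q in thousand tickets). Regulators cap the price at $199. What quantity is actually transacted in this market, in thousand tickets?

569

Equilibrium: 1277 - 2P = 8P - 1023, so 2300 = 10P and P* = 230, Q* = 817.
The ceiling of 199 is below the equilibrium price 230, so it binds.
At P = 199: Qd = 1277 - 2·199 = 879 and Qs = 8·199 - 1023 = 569.
The quantity actually transacted is the short side, supply: 569.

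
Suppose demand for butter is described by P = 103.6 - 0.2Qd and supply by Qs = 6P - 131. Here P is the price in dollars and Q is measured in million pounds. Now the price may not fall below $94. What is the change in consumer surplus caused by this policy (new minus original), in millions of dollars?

-4742.5

Rearranging demand gives Qd = 518 - 5P. Equilibrium: 518 - 5P = 6P - 131, so 649 = 11P and P* = 59, Q* = 223.
Because the floor (94) lies above the market-clearing price, it is binding.
At P = 94: Qd = 518 - 5·94 = 48 and Qs = 6·94 - 131 = 433.
Consumer surplus without the control is ½ · (103.6 - 59) · 223 = 4972.9.
With the floor, consumers buy 48 units at 94, so CS = ½ · (103.6 - 94) · 48 = 230.4.
Change in consumer surplus = 230.4 - 4972.9 = -4742.5.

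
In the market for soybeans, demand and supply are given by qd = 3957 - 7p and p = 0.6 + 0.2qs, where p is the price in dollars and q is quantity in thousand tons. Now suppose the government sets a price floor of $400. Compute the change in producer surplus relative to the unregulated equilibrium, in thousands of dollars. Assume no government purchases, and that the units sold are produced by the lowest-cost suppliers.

Rearranging supply gives qs = 5p - 3. In a free market, 3957 - 7p = 5p - 3 gives the equilibrium p* = 330, q* = 1647.
The floor of 400 is above the equilibrium price 330, so it binds.
At p = 400: qd = 3957 - 7·400 = 1157 and qs = 5·400 - 3 = 1997.
Producer surplus without the control is ½ · (330 - 0.6) · 1647 = 271260.9.
With the floor, 1157 units are sold at 400. The supply price at q = 1157 is 232, so PS = ½ · [(400 - 0.6) + (400 - 232)] · 1157 = 328240.9.
Change in producer surplus = 328240.9 - 271260.9 = 56980.

56980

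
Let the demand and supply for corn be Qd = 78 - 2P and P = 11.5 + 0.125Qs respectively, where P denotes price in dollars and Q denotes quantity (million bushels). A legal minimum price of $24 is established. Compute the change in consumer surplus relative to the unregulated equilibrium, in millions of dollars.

Rearranging supply gives Qs = 8P - 92. In a free market, 78 - 2P = 8P - 92 gives the equilibrium P* = 17, Q* = 44.
Since 24 > 17, the floor is binding.
At P = 24: Qd = 78 - 2·24 = 30 and Qs = 8·24 - 92 = 100.
Consumer surplus without the control is ½ · (39 - 17) · 44 = 484.
With the floor, consumers buy 30 units at 24, so CS = ½ · (39 - 24) · 30 = 225.
Change in consumer surplus = 225 - 484 = -259.

-259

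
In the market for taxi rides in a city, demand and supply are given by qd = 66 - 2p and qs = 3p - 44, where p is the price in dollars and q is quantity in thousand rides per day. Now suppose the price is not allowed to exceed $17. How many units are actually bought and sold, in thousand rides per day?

In a free market, 66 - 2p = 3p - 44 gives the equilibrium p* = 22, q* = 22.
The ceiling of 17 is below the equilibrium price 22, so it binds.
At p = 17: qd = 66 - 2·17 = 32 and qs = 3·17 - 44 = 7.
The quantity actually transacted is the short side, supply: 7.

7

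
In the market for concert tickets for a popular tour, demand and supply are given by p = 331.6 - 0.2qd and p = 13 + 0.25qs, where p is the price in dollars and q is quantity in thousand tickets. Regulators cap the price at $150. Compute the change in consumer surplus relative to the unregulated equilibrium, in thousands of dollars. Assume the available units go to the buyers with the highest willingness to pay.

Rearranging demand gives qd = 1658 - 5p; rearranging supply gives qs = 4p - 52. Without the control the market clears where 1658 - 5p = 4p - 52, i.e. p* = 190 and q* = 708.
Since 150 < 190, the ceiling is binding.
At p = 150: qd = 1658 - 5·150 = 908 and qs = 4·150 - 52 = 548.
Consumer surplus without the control is ½ · (331.6 - 190) · 708 = 50126.4.
With the ceiling, 548 units are sold at 150 (assume they go to the highest-value buyers). The demand price at q = 548 is 222, so CS = ½ · [(331.6 - 150) + (222 - 150)] · 548 = 69486.4.
Change in consumer surplus = 69486.4 - 50126.4 = 19360.

19360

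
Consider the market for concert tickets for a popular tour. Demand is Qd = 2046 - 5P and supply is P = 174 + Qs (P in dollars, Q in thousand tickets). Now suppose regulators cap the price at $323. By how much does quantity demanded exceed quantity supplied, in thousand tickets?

282

Rearranging supply gives Qs = P - 174. Equilibrium: 2046 - 5P = P - 174, so 2220 = 6P and P* = 370, Q* = 196.
Since 323 < 370, the ceiling is binding.
At P = 323: Qd = 2046 - 5·323 = 431 and Qs = 323 - 174 = 149.
Shortage = Qd - Qs = 431 - 149 = 282.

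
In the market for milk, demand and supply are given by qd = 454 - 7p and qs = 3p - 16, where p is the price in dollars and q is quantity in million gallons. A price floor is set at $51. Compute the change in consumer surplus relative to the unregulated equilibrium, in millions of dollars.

-444

Without the control the market clears where 454 - 7p = 3p - 16, i.e. p* = 47 and q* = 125.
Because the floor (51) lies above the market-clearing price, it is binding.
At p = 51: qd = 454 - 7·51 = 97 and qs = 3·51 - 16 = 137.
Consumer surplus without the control is ½ · (454/7 - 47) · 125 = 15625/14.
With the floor, consumers buy 97 units at 51, so CS = ½ · (454/7 - 51) · 97 = 9409/14.
Change in consumer surplus = 9409/14 - 15625/14 = -444.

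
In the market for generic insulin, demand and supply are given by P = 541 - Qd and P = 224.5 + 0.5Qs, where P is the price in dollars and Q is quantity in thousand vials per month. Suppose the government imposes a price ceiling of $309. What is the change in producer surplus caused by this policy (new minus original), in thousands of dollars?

Rearranging demand gives Qd = 541 - P; rearranging supply gives Qs = 2P - 449. In a free market, 541 - P = 2P - 449 gives the equilibrium P* = 330, Q* = 211.
Since 309 < 330, the ceiling is binding.
At P = 309: Qd = 541 - 309 = 232 and Qs = 2·309 - 449 = 169.
Producer surplus without the control is ½ · (330 - 224.5) · 211 = 11130.25.
With the ceiling, producers sell 169 units at 309, so PS = ½ · (309 - 224.5) · 169 = 7140.25.
Change in producer surplus = 7140.25 - 11130.25 = -3990.

-3990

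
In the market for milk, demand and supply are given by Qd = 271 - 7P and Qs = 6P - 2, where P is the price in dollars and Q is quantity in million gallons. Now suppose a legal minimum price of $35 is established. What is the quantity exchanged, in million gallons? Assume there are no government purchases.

Equilibrium: 271 - 7P = 6P - 2, so 273 = 13P and P* = 21, Q* = 124.
The floor of 35 is above the equilibrium price 21, so it binds.
At P = 35: Qd = 271 - 7·35 = 26 and Qs = 6·35 - 2 = 208.
The quantity actually transacted is the short side, demand: 26.

26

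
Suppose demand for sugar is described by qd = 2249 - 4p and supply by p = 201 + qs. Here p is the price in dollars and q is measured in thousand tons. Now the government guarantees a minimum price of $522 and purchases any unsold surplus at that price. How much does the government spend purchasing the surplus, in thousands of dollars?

83520

Rearranging supply gives qs = p - 201. Without the control the market clears where 2249 - 4p = p - 201, i.e. p* = 490 and q* = 289.
Since 522 > 490, the floor is binding.
At p = 522: qd = 2249 - 4·522 = 161 and qs = 522 - 201 = 321.
Surplus = qs - qd = 160.
Government expenditure = surplus × support price = 160 × 522 = 83520.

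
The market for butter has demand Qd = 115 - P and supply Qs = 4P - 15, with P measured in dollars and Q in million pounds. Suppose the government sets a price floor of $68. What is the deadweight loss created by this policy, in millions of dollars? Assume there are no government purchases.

1102.5

Equilibrium: 115 - P = 4P - 15, so 130 = 5P and P* = 26, Q* = 89.
The floor of 68 is above the equilibrium price 26, so it binds.
At P = 68: Qd = 115 - 68 = 47 and Qs = 4·68 - 15 = 257.
Quantity traded falls to 47. At Q = 47 the demand price is 115 - 47 = 68 and the supply price is (15 + 47)/4 = 15.5.
Deadweight loss = ½ · (68 - 15.5) · (89 - 47) = ½ · 52.5 · 42 = 1102.5.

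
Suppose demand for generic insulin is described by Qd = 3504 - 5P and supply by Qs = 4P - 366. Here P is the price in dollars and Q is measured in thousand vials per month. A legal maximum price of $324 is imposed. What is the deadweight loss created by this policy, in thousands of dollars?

Without the control the market clears where 3504 - 5P = 4P - 366, i.e. P* = 430 and Q* = 1354.
Because the ceiling (324) lies below the market-clearing price, it is binding.
At P = 324: Qd = 3504 - 5·324 = 1884 and Qs = 4·324 - 366 = 930.
Quantity traded falls to 930. At Q = 930 the demand price is (3504 - 930)/5 = 514.8 and the supply price is (366 + 930)/4 = 324.
Deadweight loss = ½ · (514.8 - 324) · (1354 - 930) = ½ · 190.8 · 424 = 40449.6.

40449.6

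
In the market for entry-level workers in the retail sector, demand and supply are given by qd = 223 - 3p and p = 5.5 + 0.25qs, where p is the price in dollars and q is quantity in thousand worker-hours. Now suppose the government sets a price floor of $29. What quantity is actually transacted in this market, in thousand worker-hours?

Rearranging supply gives qs = 4p - 22. In a free market, 223 - 3p = 4p - 22 gives the equilibrium p* = 35, q* = 118.
Since 29 is below p* = 35, the floor does not bind and the free-market outcome prevails.

118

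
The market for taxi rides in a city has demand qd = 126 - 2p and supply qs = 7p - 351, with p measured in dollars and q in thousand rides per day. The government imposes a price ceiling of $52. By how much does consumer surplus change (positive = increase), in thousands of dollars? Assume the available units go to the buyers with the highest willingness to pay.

Setting quantity demanded equal to quantity supplied, 126 - 2p = 7p - 351, gives p* = 53 and q* = 20.
Since 52 < 53, the ceiling is binding.
At p = 52: qd = 126 - 2·52 = 22 and qs = 7·52 - 351 = 13.
Consumer surplus without the control is ½ · (63 - 53) · 20 = 100.
With the ceiling, 13 units are sold at 52 (assume they go to the highest-value buyers). The demand price at q = 13 is 56.5, so CS = ½ · [(63 - 52) + (56.5 - 52)] · 13 = 100.75.
Change in consumer surplus = 100.75 - 100 = 0.75.

0.75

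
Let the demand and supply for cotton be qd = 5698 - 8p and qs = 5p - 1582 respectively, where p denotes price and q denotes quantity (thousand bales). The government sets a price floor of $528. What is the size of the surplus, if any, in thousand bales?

0

Without the control the market clears where 5698 - 8p = 5p - 1582, i.e. p* = 560 and q* = 1218.
Since 528 is below p* = 560, the floor does not bind and the free-market outcome prevails.
Since the control does not bind, there is no surplus.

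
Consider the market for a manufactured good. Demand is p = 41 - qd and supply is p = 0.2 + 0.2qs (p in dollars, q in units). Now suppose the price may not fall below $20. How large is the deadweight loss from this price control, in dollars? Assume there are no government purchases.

101.4

Rearranging demand gives qd = 41 - p; rearranging supply gives qs = 5p - 1. Setting quantity demanded equal to quantity supplied, 41 - p = 5p - 1, gives p* = 7 and q* = 34.
Since 20 > 7, the floor is binding.
At p = 20: qd = 41 - 20 = 21 and qs = 5·20 - 1 = 99.
Quantity traded falls to 21. At q = 21 the demand price is 41 - 21 = 20 and the supply price is (1 + 21)/5 = 4.4.
Deadweight loss = ½ · (20 - 4.4) · (34 - 21) = ½ · 15.6 · 13 = 101.4.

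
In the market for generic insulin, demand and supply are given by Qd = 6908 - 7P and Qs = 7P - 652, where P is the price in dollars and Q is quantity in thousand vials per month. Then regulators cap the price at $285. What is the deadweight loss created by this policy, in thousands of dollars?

455175

Setting quantity demanded equal to quantity supplied, 6908 - 7P = 7P - 652, gives P* = 540 and Q* = 3128.
Because the ceiling (285) lies below the market-clearing price, it is binding.
At P = 285: Qd = 6908 - 7·285 = 4913 and Qs = 7·285 - 652 = 1343.
Quantity traded falls to 1343. At Q = 1343 the demand price is (6908 - 1343)/7 = 795 and the supply price is (652 + 1343)/7 = 285.
Deadweight loss = ½ · (795 - 285) · (3128 - 1343) = ½ · 510 · 1785 = 455175.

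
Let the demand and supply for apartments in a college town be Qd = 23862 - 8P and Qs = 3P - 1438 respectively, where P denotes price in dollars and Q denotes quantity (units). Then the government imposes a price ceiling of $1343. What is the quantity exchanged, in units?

2591

Setting quantity demanded equal to quantity supplied, 23862 - 8P = 3P - 1438, gives P* = 2300 and Q* = 5462.
Because the ceiling (1343) lies below the market-clearing price, it is binding.
At P = 1343: Qd = 23862 - 8·1343 = 13118 and Qs = 3·1343 - 1438 = 2591.
The quantity actually transacted is the short side, supply: 2591.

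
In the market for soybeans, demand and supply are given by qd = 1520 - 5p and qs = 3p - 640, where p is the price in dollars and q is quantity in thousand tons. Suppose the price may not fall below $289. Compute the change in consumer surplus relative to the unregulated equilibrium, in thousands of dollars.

Without the control the market clears where 1520 - 5p = 3p - 640, i.e. p* = 270 and q* = 170.
Because the floor (289) lies above the market-clearing price, it is binding.
At p = 289: qd = 1520 - 5·289 = 75 and qs = 3·289 - 640 = 227.
Consumer surplus without the control is ½ · (304 - 270) · 170 = 2890.
With the floor, consumers buy 75 units at 289, so CS = ½ · (304 - 289) · 75 = 562.5.
Change in consumer surplus = 562.5 - 2890 = -2327.5.

-2327.5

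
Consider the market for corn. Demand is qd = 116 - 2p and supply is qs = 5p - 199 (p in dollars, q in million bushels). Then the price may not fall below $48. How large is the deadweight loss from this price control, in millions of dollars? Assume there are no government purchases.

Setting quantity demanded equal to quantity supplied, 116 - 2p = 5p - 199, gives p* = 45 and q* = 26.
Because the floor (48) lies above the market-clearing price, it is binding.
At p = 48: qd = 116 - 2·48 = 20 and qs = 5·48 - 199 = 41.
Quantity traded falls to 20. At q = 20 the demand price is (116 - 20)/2 = 48 and the supply price is (199 + 20)/5 = 43.8.
Deadweight loss = ½ · (48 - 43.8) · (26 - 20) = ½ · 4.2 · 6 = 12.6.

12.6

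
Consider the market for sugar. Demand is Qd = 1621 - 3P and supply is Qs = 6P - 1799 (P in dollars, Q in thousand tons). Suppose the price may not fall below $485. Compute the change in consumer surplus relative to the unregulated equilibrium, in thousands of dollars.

Setting quantity demanded equal to quantity supplied, 1621 - 3P = 6P - 1799, gives P* = 380 and Q* = 481.
Because the floor (485) lies above the market-clearing price, it is binding.
At P = 485: Qd = 1621 - 3·485 = 166 and Qs = 6·485 - 1799 = 1111.
Consumer surplus without the control is ½ · (1621/3 - 380) · 481 = 231361/6.
With the floor, consumers buy 166 units at 485, so CS = ½ · (1621/3 - 485) · 166 = 13778/3.
Change in consumer surplus = 13778/3 - 231361/6 = -33967.5.

-33967.5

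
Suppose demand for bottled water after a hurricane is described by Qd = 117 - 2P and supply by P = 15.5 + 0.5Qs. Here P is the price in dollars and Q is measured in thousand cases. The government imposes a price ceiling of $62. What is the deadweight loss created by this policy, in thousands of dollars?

0

Rearranging supply gives Qs = 2P - 31. Equilibrium: 117 - 2P = 2P - 31, so 148 = 4P and P* = 37, Q* = 43.
Since 62 is above P* = 37, the ceiling does not bind and the free-market outcome prevails.
Since the control does not bind, no trades are prevented and deadweight loss is zero.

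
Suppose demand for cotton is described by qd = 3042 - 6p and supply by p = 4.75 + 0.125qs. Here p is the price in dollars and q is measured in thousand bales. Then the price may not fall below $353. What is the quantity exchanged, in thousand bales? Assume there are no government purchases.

Rearranging supply gives qs = 8p - 38. Setting quantity demanded equal to quantity supplied, 3042 - 6p = 8p - 38, gives p* = 220 and q* = 1722.
Because the floor (353) lies above the market-clearing price, it is binding.
At p = 353: qd = 3042 - 6·353 = 924 and qs = 8·353 - 38 = 2786.
The quantity actually transacted is the short side, demand: 924.

924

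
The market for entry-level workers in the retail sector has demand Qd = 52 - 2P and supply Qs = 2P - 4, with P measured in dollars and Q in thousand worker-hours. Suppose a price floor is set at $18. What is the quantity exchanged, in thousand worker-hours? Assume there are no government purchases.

16

Without the control the market clears where 52 - 2P = 2P - 4, i.e. P* = 14 and Q* = 24.
Because the floor (18) lies above the market-clearing price, it is binding.
At P = 18: Qd = 52 - 2·18 = 16 and Qs = 2·18 - 4 = 32.
The quantity actually transacted is the short side, demand: 16.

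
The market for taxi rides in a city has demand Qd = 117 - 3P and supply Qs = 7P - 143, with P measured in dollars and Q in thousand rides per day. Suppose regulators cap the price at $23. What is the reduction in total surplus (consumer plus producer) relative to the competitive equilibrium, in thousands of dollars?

105

In a free market, 117 - 3P = 7P - 143 gives the equilibrium P* = 26, Q* = 39.
Since 23 < 26, the ceiling is binding.
At P = 23: Qd = 117 - 3·23 = 48 and Qs = 7·23 - 143 = 18.
Quantity traded falls to 18. At Q = 18 the demand price is (117 - 18)/3 = 33 and the supply price is (143 + 18)/7 = 23.
Deadweight loss = ½ · (33 - 23) · (39 - 18) = ½ · 10 · 21 = 105.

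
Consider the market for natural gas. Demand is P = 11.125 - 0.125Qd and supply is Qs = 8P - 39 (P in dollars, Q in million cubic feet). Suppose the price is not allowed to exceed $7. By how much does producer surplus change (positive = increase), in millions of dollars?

Rearranging demand gives Qd = 89 - 8P. Equilibrium: 89 - 8P = 8P - 39, so 128 = 16P and P* = 8, Q* = 25.
The ceiling of 7 is below the equilibrium price 8, so it binds.
At P = 7: Qd = 89 - 8·7 = 33 and Qs = 8·7 - 39 = 17.
Producer surplus without the control is ½ · (8 - 4.875) · 25 = 39.0625.
With the ceiling, producers sell 17 units at 7, so PS = ½ · (7 - 4.875) · 17 = 18.0625.
Change in producer surplus = 18.0625 - 39.0625 = -21.

-21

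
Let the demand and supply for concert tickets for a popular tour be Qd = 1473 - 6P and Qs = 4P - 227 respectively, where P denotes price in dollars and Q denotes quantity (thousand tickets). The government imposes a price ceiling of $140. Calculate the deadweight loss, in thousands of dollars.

Equilibrium: 1473 - 6P = 4P - 227, so 1700 = 10P and P* = 170, Q* = 453.
The ceiling of 140 is below the equilibrium price 170, so it binds.
At P = 140: Qd = 1473 - 6·140 = 633 and Qs = 4·140 - 227 = 333.
Quantity traded falls to 333. At Q = 333 the demand price is (1473 - 333)/6 = 190 and the supply price is (227 + 333)/4 = 140.
Deadweight loss = ½ · (190 - 140) · (453 - 333) = ½ · 50 · 120 = 3000.

3000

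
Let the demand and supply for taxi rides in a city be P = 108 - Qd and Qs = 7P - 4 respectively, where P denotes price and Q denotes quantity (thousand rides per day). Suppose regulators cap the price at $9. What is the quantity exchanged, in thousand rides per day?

59

Rearranging demand gives Qd = 108 - P. Setting quantity demanded equal to quantity supplied, 108 - P = 7P - 4, gives P* = 14 and Q* = 94.
Since 9 < 14, the ceiling is binding.
At P = 9: Qd = 108 - 9 = 99 and Qs = 7·9 - 4 = 59.
The quantity actually transacted is the short side, supply: 59.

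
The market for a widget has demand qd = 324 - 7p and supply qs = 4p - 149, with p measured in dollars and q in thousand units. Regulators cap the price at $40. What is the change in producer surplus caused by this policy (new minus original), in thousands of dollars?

Equilibrium: 324 - 7p = 4p - 149, so 473 = 11p and p* = 43, q* = 23.
Because the ceiling (40) lies below the market-clearing price, it is binding.
At p = 40: qd = 324 - 7·40 = 44 and qs = 4·40 - 149 = 11.
Producer surplus without the control is ½ · (43 - 37.25) · 23 = 66.125.
With the ceiling, producers sell 11 units at 40, so PS = ½ · (40 - 37.25) · 11 = 15.125.
Change in producer surplus = 15.125 - 66.125 = -51.

-51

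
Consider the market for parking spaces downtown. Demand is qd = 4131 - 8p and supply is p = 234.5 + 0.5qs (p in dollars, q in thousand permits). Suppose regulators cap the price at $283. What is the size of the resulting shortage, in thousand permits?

Rearranging supply gives qs = 2p - 469. In a free market, 4131 - 8p = 2p - 469 gives the equilibrium p* = 460, q* = 451.
Since 283 < 460, the ceiling is binding.
At p = 283: qd = 4131 - 8·283 = 1867 and qs = 2·283 - 469 = 97.
Shortage = qd - qs = 1867 - 97 = 1770.

1770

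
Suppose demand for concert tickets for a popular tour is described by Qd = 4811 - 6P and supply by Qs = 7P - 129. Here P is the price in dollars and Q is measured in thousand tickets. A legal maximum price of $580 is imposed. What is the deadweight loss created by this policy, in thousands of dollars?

0

Equilibrium: 4811 - 6P = 7P - 129, so 4940 = 13P and P* = 380, Q* = 2531.
The ceiling of 580 is above the equilibrium price 380, so it is not binding; the market clears at P* = 380, Q* = 2531.
Since the control does not bind, no trades are prevented and deadweight loss is zero.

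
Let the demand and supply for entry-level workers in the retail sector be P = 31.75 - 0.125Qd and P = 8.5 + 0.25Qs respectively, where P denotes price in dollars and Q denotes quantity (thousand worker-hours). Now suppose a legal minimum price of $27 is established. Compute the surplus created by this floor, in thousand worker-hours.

Rearranging demand gives Qd = 254 - 8P; rearranging supply gives Qs = 4P - 34. Equilibrium: 254 - 8P = 4P - 34, so 288 = 12P and P* = 24, Q* = 62.
Since 27 > 24, the floor is binding.
At P = 27: Qd = 254 - 8·27 = 38 and Qs = 4·27 - 34 = 74.
Surplus = Qs - Qd = 74 - 38 = 36.

36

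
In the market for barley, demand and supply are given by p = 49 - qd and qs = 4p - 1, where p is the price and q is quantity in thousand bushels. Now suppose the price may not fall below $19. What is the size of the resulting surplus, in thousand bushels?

Rearranging demand gives qd = 49 - p. Equilibrium: 49 - p = 4p - 1, so 50 = 5p and p* = 10, q* = 39.
The floor of 19 is above the equilibrium price 10, so it binds.
At p = 19: qd = 49 - 19 = 30 and qs = 4·19 - 1 = 75.
Surplus = qs - qd = 75 - 30 = 45.

45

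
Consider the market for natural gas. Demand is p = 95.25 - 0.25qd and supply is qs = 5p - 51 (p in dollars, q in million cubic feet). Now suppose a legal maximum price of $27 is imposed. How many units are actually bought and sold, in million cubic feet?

Rearranging demand gives qd = 381 - 4p. Without the control the market clears where 381 - 4p = 5p - 51, i.e. p* = 48 and q* = 189.
Because the ceiling (27) lies below the market-clearing price, it is binding.
At p = 27: qd = 381 - 4·27 = 273 and qs = 5·27 - 51 = 84.
The quantity actually transacted is the short side, supply: 84.

84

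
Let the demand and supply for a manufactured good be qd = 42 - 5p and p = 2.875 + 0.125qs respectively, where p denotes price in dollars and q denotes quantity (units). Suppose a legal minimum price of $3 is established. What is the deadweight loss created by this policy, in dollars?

0

Rearranging supply gives qs = 8p - 23. In a free market, 42 - 5p = 8p - 23 gives the equilibrium p* = 5, q* = 17.
The floor of 3 is below the equilibrium price 5, so it is not binding; the market clears at p* = 5, q* = 17.
Since the control does not bind, no trades are prevented and deadweight loss is zero.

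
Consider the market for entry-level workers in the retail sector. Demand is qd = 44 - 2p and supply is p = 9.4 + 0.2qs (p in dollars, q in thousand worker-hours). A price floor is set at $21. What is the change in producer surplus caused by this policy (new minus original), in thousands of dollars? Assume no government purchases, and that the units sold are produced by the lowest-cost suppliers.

Rearranging supply gives qs = 5p - 47. Without the control the market clears where 44 - 2p = 5p - 47, i.e. p* = 13 and q* = 18.
The floor of 21 is above the equilibrium price 13, so it binds.
At p = 21: qd = 44 - 2·21 = 2 and qs = 5·21 - 47 = 58.
Producer surplus without the control is ½ · (13 - 9.4) · 18 = 32.4.
With the floor, 2 units are sold at 21. The supply price at q = 2 is 9.8, so PS = ½ · [(21 - 9.4) + (21 - 9.8)] · 2 = 22.8.
Change in producer surplus = 22.8 - 32.4 = -9.6.

-9.6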